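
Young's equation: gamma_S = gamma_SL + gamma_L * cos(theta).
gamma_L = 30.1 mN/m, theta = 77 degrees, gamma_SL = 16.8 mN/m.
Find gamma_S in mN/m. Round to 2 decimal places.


cos(77 deg) = 0.224951
gamma_S = 16.8 + 30.1 * 0.224951
= 23.57 mN/m

23.57


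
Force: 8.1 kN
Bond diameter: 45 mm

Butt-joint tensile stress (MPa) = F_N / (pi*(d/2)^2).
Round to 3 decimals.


F_N = 8.1 * 1000 = 8100.0 N
A = pi*(22.5)^2 = 1590.4313 mm^2
stress = 8100.0 / 1590.4313 = 5.093 MPa

5.093


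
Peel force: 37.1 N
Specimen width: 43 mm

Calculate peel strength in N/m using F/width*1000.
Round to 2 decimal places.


Peel strength = 37.1 / 43 * 1000 = 862.79 N/m

862.79


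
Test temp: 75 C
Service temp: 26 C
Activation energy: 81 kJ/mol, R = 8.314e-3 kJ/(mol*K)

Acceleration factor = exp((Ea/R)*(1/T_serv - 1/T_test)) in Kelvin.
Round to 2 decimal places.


AF = exp((81/0.008314)*(1/299.15 - 1/348.15))
= 97.88

97.88


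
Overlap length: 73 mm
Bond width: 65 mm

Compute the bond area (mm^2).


Bond area = 73 * 65 = 4745 mm^2

4745


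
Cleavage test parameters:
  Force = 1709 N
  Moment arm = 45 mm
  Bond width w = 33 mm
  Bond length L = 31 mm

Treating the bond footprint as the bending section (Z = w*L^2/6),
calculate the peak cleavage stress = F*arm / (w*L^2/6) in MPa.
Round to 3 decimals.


M = 1709 * 45 = 76905 N*mm
Z = 33 * 31^2 / 6 = 31713 / 6 mm^3
sigma = M / Z = 6 * 76905 / 31713 = 461430 / 31713
= 14.550 MPa

14.550


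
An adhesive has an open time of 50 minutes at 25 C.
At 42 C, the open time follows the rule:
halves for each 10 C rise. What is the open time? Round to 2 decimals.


Factor = 2^((42-25)/10) = 3.2490
Open time = 50 / 3.2490 = 15.39 min

15.39


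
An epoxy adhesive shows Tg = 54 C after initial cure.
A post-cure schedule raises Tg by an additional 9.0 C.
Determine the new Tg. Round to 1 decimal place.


New Tg = 54 + 9.0
= 63.0 C

63.0


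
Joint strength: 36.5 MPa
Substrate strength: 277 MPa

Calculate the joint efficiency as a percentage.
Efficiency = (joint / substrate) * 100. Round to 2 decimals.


Efficiency = (36.5 / 277) * 100 = 13.18%

13.18


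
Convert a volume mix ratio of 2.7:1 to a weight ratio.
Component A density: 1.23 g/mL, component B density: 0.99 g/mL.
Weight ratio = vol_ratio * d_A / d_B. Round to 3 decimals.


= 2.7 * 1.23 / 0.99 = 3.355

3.355


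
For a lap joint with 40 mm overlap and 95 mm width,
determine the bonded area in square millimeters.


Area = 40 * 95 = 3800 mm^2

3800


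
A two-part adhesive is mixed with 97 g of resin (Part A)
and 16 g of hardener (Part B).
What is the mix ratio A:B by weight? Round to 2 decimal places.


Mix ratio = mass_A / mass_B
= 97 / 16
= 6.06

6.06


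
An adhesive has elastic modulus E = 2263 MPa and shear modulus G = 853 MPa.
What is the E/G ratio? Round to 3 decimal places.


E/G = 2263 / 853 = 2.653

2.653


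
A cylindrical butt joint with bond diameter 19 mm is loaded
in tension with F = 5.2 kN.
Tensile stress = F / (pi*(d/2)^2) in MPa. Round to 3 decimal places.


Area = pi * (19/2)^2 = 283.5287 mm^2
Stress = 5.2*1000 / 283.5287
= 18.340 MPa

18.340


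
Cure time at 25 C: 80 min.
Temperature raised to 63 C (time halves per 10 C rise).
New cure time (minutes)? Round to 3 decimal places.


Acceleration factor = 2^(38/10) = 13.9288
New time = 80 / 13.9288 = 5.743 min

5.743


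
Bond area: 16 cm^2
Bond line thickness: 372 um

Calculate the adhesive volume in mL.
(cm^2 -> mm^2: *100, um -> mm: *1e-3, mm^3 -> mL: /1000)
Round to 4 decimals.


V = 16*100 * 372*1e-3 / 1000
= 0.5952 mL

0.5952


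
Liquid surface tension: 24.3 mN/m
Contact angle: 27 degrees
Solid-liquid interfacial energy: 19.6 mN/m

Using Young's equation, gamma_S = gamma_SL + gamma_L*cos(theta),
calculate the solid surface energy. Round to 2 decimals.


gamma_S = 19.6 + 24.3 * cos(27)
= 41.25 mN/m

41.25


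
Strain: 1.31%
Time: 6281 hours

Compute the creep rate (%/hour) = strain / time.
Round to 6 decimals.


Creep rate = 1.31 / 6281
= 0.000209 %/h

0.000209


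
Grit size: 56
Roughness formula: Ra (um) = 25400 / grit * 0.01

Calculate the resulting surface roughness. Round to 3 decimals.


Ra = 25400 / 56 * 0.01
= 4.536 um

4.536


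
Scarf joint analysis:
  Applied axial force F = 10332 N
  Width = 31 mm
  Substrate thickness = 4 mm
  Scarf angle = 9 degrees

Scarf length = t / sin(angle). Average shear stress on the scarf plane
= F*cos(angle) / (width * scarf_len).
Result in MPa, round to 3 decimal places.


Scarf length = 4 / sin(9 deg) = 25.5698 mm
cos(9 deg) = 0.987688
Shear = 10332 * 0.987688 / (31 * 25.5698)
= 12.874 MPa

12.874


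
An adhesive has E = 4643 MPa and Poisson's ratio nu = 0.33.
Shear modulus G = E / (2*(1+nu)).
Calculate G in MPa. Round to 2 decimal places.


G = 4643 / (2*(1+0.33))
= 4643 / 2.66
= 1745.49 MPa

1745.49


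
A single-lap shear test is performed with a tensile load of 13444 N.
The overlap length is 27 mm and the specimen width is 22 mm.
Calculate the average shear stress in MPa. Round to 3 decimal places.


Shear stress = F / (overlap * width)
= 13444 / (27 * 22)
= 13444 / 594
= 22.633 MPa

22.633


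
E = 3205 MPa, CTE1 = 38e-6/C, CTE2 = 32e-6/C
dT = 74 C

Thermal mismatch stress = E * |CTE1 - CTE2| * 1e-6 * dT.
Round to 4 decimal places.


= 3205 * 6e-6 * 74
= 1.4230 MPa

1.4230


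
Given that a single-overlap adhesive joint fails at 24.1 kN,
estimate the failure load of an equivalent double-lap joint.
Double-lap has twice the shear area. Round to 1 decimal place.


Double-lap factor = 2
Expected load = 24.1 * 2 = 48.2 kN

48.2


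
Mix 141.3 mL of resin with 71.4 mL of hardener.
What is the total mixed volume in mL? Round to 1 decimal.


Total = 141.3 + 71.4 = 212.7 mL

212.7


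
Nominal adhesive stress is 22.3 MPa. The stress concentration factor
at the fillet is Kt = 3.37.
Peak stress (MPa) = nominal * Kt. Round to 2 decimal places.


Peak = 22.3 * 3.37 = 75.15 MPa

75.15


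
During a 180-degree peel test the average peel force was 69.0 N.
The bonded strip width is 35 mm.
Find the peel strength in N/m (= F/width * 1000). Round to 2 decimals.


Peel strength = F/width * 1000
= 69.0 / 35 * 1000
= 1971.43 N/m

1971.43


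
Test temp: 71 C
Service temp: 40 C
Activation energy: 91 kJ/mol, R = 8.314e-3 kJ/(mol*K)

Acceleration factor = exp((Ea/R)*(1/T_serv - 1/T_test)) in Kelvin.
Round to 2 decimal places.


AF = exp((91/0.008314)*(1/313.15 - 1/344.15))
= 23.30

23.30


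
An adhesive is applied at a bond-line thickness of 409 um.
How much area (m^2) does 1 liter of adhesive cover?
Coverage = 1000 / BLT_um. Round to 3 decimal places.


Coverage = 1000 / 409 = 2.445 m^2

2.445


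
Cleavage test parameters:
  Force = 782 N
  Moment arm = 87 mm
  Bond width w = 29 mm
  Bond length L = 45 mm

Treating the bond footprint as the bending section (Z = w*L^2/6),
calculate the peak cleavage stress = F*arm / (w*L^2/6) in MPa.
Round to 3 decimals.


M = 782 * 87 = 68034 N*mm
Z = 29 * 45^2 / 6 = 58725 / 6 mm^3
sigma = M / Z = 6 * 68034 / 58725 = 408204 / 58725
= 6.951 MPa

6.951


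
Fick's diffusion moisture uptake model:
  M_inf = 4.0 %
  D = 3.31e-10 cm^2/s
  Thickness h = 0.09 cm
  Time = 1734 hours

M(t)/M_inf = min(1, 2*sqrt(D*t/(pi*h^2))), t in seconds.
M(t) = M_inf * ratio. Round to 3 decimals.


t_sec = 1734 * 3600 = 6242400
ratio = 2*sqrt(3.31e-10*6242400/(pi*0.09^2))
= min(1, 0.569905)
= 0.569905
M(t) = 4.0 * 0.569905 = 2.280 %

2.280


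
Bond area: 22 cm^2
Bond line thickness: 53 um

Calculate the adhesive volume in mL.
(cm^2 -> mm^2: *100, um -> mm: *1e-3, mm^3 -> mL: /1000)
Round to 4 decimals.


V = 22*100 * 53*1e-3 / 1000
= 0.1166 mL

0.1166


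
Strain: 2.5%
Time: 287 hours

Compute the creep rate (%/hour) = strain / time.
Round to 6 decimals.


Creep rate = 2.5 / 287
= 0.008711 %/h

0.008711


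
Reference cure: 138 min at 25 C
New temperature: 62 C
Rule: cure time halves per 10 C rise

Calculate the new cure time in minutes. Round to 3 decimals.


factor = 2^((62-25)/10) = 12.9960
t_new = 138 / 12.9960 = 10.619 min

10.619


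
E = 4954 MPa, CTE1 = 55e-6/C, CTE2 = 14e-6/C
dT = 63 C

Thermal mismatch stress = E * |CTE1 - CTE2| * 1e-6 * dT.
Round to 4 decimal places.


= 4954 * 41e-6 * 63
= 12.7962 MPa

12.7962


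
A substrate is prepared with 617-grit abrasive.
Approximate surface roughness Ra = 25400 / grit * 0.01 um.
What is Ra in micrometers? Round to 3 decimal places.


Ra = 25400 / 617 * 0.01 = 0.412 um

0.412


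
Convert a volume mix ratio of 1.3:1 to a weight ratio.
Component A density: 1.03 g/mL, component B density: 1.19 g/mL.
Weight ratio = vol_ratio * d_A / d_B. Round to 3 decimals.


= 1.3 * 1.03 / 1.19 = 1.125

1.125


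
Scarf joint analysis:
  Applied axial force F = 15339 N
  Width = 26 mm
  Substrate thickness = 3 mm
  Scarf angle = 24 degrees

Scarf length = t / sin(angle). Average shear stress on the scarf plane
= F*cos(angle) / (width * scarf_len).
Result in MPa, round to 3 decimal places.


Scarf length = 3 / sin(24 deg) = 7.3758 mm
cos(24 deg) = 0.913545
Shear = 15339 * 0.913545 / (26 * 7.3758)
= 73.071 MPa

73.071


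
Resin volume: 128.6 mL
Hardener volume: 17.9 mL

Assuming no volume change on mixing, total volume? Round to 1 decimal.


V_total = 128.6 + 17.9 = 146.5 mL

146.5


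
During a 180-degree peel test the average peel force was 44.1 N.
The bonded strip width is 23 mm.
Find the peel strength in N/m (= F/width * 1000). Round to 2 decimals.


Peel strength = F/width * 1000
= 44.1 / 23 * 1000
= 1917.39 N/m

1917.39


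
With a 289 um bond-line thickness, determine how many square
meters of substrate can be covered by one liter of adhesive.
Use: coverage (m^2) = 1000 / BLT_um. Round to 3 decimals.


Coverage = 1000 / 289 = 3.460 m^2

3.460


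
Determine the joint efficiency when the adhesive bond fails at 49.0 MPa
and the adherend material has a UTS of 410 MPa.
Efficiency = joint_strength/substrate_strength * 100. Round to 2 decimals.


Joint efficiency = 49.0 / 410 * 100
= 11.95%

11.95


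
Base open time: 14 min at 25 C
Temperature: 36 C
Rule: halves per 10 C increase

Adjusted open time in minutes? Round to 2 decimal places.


Acceleration = 2^((36-25)/10) = 2.1435
Open time = 14 / 2.1435 = 6.53 min

6.53


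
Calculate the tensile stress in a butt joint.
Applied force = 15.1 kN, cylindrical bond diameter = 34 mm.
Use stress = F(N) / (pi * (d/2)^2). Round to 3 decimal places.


A = pi * 17.0^2 = 907.9203 mm^2
sigma = 15100.0 / 907.9203 = 16.631 MPa

16.631


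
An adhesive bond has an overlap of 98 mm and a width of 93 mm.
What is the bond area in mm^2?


Bond area = overlap * width
= 98 * 93
= 9114 mm^2

9114


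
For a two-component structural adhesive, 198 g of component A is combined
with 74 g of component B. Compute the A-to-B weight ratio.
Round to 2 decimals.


Weight ratio A:B = 198 / 74
= 2.68

2.68


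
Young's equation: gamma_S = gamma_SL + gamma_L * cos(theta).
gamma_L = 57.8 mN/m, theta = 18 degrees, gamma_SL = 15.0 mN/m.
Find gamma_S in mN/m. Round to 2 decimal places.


cos(18 deg) = 0.951057
gamma_S = 15.0 + 57.8 * 0.951057
= 69.97 mN/m

69.97


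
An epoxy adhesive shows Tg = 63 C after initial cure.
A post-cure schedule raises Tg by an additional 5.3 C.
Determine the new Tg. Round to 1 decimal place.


New Tg = 63 + 5.3
= 68.3 C

68.3


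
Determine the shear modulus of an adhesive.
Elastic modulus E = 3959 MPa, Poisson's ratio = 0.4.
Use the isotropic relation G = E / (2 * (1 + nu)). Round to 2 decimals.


G = 3959 / (2*(1+0.4)) = 3959 / 2.80
= 1413.93 MPa

1413.93


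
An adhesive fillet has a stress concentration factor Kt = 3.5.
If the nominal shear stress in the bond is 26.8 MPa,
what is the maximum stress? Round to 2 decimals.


Max stress = 26.8 * 3.5 = 93.80 MPa

93.80


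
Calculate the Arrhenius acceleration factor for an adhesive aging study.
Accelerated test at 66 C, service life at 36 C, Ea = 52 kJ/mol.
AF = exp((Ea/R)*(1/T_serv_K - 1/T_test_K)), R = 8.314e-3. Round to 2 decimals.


T_test = 339.15 K, T_serv = 309.15 K
Ea/R = 52 / 0.008314 = 6254.51
AF = exp(6254.51 * (1/309.15 - 1/339.15))
= 5.99

5.99


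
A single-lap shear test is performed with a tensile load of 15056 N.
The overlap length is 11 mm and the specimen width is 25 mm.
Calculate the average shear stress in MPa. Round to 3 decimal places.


Shear stress = F / (overlap * width)
= 15056 / (11 * 25)
= 15056 / 275
= 54.749 MPa

54.749


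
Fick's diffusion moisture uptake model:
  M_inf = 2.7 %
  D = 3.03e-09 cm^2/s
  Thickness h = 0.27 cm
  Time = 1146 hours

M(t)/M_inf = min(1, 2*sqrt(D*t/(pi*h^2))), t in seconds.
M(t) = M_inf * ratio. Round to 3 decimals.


t_sec = 1146 * 3600 = 4125600
ratio = 2*sqrt(3.03e-09*4125600/(pi*0.27^2))
= min(1, 0.467257)
= 0.467257
M(t) = 2.7 * 0.467257 = 1.262 %

1.262


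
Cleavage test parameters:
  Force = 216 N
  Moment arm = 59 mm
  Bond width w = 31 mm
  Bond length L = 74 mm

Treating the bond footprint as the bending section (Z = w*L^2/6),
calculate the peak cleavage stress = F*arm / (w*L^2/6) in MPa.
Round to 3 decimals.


M = 216 * 59 = 12744 N*mm
Z = 31 * 74^2 / 6 = 169756 / 6 mm^3
sigma = M / Z = 6 * 12744 / 169756 = 76464 / 169756
= 0.450 MPa

0.450


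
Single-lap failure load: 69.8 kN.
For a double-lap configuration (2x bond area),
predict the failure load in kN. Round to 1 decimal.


Failure load = 69.8 * 2 = 139.6 kN

139.6


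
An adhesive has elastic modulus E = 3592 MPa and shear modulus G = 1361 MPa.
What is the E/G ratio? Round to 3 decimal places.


E/G = 3592 / 1361 = 2.639

2.639


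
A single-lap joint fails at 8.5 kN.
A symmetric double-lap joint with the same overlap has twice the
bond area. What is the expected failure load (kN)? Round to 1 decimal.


Double-lap load = 2 * 8.5 = 17.0 kN

17.0


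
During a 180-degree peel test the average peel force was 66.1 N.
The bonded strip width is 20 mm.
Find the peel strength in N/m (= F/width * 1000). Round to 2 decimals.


Peel strength = F/width * 1000
= 66.1 / 20 * 1000
= 3305.00 N/m

3305.00


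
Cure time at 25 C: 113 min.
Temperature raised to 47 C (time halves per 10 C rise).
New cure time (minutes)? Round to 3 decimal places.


Acceleration factor = 2^(22/10) = 4.5948
New time = 113 / 4.5948 = 24.593 min

24.593


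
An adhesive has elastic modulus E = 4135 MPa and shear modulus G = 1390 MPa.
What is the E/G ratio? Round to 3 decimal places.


E/G = 4135 / 1390 = 2.975

2.975


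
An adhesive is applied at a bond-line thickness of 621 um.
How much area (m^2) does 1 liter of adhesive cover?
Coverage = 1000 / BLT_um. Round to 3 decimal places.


Coverage = 1000 / 621 = 1.610 m^2

1.610


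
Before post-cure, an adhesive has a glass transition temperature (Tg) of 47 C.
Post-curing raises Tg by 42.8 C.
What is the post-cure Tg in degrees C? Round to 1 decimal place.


Tg_post = Tg_base + delta_Tg
= 47 + 42.8
= 89.8 C

89.8


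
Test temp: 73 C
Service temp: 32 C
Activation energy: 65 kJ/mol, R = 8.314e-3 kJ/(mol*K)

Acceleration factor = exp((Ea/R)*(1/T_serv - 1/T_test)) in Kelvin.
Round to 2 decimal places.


AF = exp((65/0.008314)*(1/305.15 - 1/346.15))
= 20.79

20.79


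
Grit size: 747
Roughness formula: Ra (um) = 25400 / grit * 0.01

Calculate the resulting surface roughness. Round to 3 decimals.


Ra = 25400 / 747 * 0.01
= 0.340 um

0.340


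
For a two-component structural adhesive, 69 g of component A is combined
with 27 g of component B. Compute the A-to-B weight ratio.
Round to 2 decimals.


Weight ratio A:B = 69 / 27
= 2.56

2.56


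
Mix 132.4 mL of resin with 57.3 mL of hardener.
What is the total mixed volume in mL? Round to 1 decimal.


Total = 132.4 + 57.3 = 189.7 mL

189.7


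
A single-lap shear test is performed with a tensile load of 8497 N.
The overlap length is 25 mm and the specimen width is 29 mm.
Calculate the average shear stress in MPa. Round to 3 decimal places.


Shear stress = F / (overlap * width)
= 8497 / (25 * 29)
= 8497 / 725
= 11.720 MPa

11.720


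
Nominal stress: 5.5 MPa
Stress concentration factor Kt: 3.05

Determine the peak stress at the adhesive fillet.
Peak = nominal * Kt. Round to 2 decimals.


Peak stress = 5.5 * 3.05
= 16.78 MPa

16.78


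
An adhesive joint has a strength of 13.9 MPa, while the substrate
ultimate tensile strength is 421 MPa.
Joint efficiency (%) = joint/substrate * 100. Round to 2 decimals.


Efficiency = 13.9 / 421 * 100
= 3.30%

3.30


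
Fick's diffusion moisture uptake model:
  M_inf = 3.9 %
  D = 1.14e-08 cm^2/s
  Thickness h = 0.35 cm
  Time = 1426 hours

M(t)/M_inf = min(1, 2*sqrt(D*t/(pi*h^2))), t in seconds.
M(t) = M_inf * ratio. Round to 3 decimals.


t_sec = 1426 * 3600 = 5133600
ratio = 2*sqrt(1.14e-08*5133600/(pi*0.35^2))
= min(1, 0.779921)
= 0.779921
M(t) = 3.9 * 0.779921 = 3.042 %

3.042


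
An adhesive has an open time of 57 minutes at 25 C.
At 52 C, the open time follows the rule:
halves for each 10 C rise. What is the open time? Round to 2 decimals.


Factor = 2^((52-25)/10) = 6.4980
Open time = 57 / 6.4980 = 8.77 min

8.77


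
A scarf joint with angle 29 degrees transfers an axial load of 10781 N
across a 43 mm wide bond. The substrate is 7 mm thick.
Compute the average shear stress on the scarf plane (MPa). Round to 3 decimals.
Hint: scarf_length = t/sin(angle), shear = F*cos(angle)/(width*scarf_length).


scarf_length = 7 / sin(29 deg) = 14.4387 mm
cos(29 deg) = 0.874620
shear stress = 10781 * 0.874620 / (43 * 14.4387)
= 15.187 MPa

15.187


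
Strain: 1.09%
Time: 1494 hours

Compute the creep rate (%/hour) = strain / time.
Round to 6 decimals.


Creep rate = 1.09 / 1494
= 0.000730 %/h

0.000730


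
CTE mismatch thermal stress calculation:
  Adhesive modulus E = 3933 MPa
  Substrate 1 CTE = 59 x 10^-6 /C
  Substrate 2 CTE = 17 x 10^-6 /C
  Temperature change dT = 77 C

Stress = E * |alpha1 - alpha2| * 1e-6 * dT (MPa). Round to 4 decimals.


delta_alpha = |59 - 17| = 42 x 10^-6/C
Stress = 3933 * 42e-6 * 77
= 12.7193 MPa

12.7193


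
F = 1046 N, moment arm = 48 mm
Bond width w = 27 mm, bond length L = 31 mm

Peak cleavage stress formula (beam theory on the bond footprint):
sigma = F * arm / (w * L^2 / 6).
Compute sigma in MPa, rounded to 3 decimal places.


sigma = (1046 * 48) / (27 * 961 / 6)
= 50208 * 6 / 25947
= 301248 / 25947
= 11.610 MPa

11.610


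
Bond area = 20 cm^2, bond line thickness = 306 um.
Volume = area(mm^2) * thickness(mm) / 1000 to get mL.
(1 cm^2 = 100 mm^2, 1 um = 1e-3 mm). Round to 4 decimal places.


area_mm2 = 20 * 100 = 2000
blt_mm = 306 * 1e-3 = 0.306
vol_mm3 = 2000 * 0.306 = 612.0
vol_mL = 612.0 / 1000 = 0.6120 mL

0.6120


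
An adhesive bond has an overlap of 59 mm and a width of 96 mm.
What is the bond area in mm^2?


Bond area = overlap * width
= 59 * 96
= 5664 mm^2

5664


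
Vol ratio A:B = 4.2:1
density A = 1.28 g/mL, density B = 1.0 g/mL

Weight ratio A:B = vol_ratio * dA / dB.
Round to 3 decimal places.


Weight ratio = 4.2 * 1.28 / 1.0
= 5.376

5.376


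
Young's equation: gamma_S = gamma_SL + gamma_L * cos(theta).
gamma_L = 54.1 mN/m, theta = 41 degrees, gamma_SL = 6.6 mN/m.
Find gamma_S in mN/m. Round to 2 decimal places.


cos(41 deg) = 0.754710
gamma_S = 6.6 + 54.1 * 0.754710
= 47.43 mN/m

47.43


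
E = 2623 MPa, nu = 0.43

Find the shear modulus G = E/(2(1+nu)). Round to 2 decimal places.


G = 2623 / (2 * 1.43)
= 917.13 MPa

917.13


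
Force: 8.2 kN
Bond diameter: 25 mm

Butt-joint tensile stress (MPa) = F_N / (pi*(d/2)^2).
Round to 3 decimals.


F_N = 8.2 * 1000 = 8200.0 N
A = pi*(12.5)^2 = 490.8739 mm^2
stress = 8200.0 / 490.8739 = 16.705 MPa

16.705


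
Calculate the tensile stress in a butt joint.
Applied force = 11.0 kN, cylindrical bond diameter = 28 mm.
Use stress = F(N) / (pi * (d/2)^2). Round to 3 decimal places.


A = pi * 14.0^2 = 615.7522 mm^2
sigma = 11000.0 / 615.7522 = 17.864 MPa

17.864


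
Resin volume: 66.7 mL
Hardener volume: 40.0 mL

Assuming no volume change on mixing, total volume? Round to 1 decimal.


V_total = 66.7 + 40.0 = 106.7 mL

106.7


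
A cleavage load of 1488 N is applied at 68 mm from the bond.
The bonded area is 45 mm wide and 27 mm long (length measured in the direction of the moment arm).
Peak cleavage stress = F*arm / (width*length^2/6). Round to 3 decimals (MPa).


Moment = 1488 * 68 = 101184 N*mm
Section modulus = 45 * 729 / 6 = 32805 / 6 mm^3
Stress = 101184 / (32805 / 6) = 607104 / 32805
= 18.506 MPa

18.506


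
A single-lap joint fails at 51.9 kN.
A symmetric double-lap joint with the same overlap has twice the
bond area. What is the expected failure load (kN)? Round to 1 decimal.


Double-lap load = 2 * 51.9 = 103.8 kN

103.8


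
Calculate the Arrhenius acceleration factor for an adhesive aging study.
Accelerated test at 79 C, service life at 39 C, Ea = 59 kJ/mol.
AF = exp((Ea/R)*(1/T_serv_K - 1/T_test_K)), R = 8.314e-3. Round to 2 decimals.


T_test = 352.15 K, T_serv = 312.15 K
Ea/R = 59 / 0.008314 = 7096.46
AF = exp(7096.46 * (1/312.15 - 1/352.15))
= 13.23

13.23


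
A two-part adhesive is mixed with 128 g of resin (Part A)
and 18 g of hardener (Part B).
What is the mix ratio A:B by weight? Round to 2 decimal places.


Mix ratio = mass_A / mass_B
= 128 / 18
= 7.11

7.11


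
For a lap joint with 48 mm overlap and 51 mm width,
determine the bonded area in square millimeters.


Area = 48 * 51 = 2448 mm^2

2448


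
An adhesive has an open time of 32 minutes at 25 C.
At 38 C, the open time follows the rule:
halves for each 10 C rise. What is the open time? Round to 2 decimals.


Factor = 2^((38-25)/10) = 2.4623
Open time = 32 / 2.4623 = 13.00 min

13.00


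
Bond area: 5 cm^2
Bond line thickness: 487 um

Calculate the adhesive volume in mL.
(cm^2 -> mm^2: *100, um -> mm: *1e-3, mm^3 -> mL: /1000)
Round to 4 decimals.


V = 5*100 * 487*1e-3 / 1000
= 0.2435 mL

0.2435


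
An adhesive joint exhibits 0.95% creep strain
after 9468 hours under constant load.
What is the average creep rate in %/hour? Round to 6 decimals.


Creep rate = strain / time
= 0.95 / 9468
= 0.000100 %/h

0.000100


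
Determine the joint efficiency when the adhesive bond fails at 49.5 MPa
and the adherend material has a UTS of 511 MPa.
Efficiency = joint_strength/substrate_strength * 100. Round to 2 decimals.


Joint efficiency = 49.5 / 511 * 100
= 9.69%

9.69


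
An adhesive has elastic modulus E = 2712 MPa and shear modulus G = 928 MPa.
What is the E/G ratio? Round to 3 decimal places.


E/G = 2712 / 928 = 2.922

2.922


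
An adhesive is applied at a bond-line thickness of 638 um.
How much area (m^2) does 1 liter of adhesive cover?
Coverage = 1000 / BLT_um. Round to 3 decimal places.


Coverage = 1000 / 638 = 1.567 m^2

1.567


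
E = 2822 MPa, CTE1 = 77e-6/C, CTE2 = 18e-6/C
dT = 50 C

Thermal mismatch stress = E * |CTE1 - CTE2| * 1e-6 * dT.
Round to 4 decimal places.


= 2822 * 59e-6 * 50
= 8.3249 MPa

8.3249


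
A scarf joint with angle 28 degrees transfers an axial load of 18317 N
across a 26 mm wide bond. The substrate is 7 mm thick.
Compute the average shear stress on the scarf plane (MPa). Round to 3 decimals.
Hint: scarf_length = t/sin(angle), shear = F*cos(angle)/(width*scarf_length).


scarf_length = 7 / sin(28 deg) = 14.9104 mm
cos(28 deg) = 0.882948
shear stress = 18317 * 0.882948 / (26 * 14.9104)
= 41.718 MPa

41.718


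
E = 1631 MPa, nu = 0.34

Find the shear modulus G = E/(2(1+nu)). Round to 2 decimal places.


G = 1631 / (2 * 1.34)
= 608.58 MPa

608.58


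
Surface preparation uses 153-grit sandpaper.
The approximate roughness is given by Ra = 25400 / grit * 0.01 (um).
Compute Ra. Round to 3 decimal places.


Ra = 25400 / 153 * 0.01
= 254 / 153
= 1.660 um

1.660


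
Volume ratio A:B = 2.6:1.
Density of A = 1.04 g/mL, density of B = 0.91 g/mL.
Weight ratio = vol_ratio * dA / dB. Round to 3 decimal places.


Wt ratio = 2.6 * 1.04 / 0.91
= 2.971

2.971


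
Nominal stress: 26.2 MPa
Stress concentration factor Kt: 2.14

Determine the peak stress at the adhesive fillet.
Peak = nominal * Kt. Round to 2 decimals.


Peak stress = 26.2 * 2.14
= 56.07 MPa

56.07


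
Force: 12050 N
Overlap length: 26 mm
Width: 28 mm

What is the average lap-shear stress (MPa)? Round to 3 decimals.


Average shear stress = F / (overlap * width)
= 12050 / (26 * 28)
= 16.552 MPa

16.552


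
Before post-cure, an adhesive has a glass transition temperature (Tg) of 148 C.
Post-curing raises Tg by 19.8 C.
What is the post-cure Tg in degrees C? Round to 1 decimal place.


Tg_post = Tg_base + delta_Tg
= 148 + 19.8
= 167.8 C

167.8


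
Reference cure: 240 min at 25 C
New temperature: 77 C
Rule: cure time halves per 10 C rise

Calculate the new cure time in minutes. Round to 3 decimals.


factor = 2^((77-25)/10) = 36.7583
t_new = 240 / 36.7583 = 6.529 min

6.529


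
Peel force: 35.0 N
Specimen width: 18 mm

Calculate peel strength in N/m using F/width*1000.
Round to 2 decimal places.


Peel strength = 35.0 / 18 * 1000 = 1944.44 N/m

1944.44


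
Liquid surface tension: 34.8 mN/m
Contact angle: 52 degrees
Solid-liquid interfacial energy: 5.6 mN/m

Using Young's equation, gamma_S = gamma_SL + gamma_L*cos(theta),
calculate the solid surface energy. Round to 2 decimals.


gamma_S = 5.6 + 34.8 * cos(52)
= 27.03 mN/m

27.03


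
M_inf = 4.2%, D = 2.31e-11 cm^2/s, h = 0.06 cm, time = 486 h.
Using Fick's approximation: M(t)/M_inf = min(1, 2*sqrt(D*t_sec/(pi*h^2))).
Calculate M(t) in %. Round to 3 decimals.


t = 1749600 s
ratio = min(1, 2*sqrt(2.31e-11*1749600/(pi*0.0036)))
= 0.119558
M(t) = 4.2 * 0.119558 = 0.502%

0.502


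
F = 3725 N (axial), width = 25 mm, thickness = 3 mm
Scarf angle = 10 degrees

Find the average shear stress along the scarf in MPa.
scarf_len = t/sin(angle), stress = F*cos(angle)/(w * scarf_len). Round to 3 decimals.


scarf_len = 3/sin(10 deg) = 17.2763
cos(10 deg) = 0.984808
stress = 3725*0.984808/(25*17.2763) = 8.494 MPa

8.494


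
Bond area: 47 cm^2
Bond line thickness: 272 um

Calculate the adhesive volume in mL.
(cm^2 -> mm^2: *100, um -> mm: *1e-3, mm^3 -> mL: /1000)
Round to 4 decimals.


V = 47*100 * 272*1e-3 / 1000
= 1.2784 mL

1.2784


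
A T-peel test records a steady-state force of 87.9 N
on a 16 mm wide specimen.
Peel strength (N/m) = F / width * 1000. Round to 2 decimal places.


Peel strength = 87.9 / 16 * 1000
= 5493.75 N/m

5493.75


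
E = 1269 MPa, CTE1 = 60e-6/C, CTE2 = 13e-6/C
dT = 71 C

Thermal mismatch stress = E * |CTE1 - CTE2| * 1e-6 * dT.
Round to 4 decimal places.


= 1269 * 47e-6 * 71
= 4.2347 MPa

4.2347


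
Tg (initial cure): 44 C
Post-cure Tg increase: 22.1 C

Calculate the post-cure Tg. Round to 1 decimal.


Post-cure Tg = 44 + 22.1 = 66.1 C

66.1


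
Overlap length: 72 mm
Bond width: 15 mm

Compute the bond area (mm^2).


Bond area = 72 * 15 = 1080 mm^2

1080


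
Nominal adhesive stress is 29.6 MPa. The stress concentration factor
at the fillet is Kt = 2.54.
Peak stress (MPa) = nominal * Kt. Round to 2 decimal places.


Peak = 29.6 * 2.54 = 75.18 MPa

75.18


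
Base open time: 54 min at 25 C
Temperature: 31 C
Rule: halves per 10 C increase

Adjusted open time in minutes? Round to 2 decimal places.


Acceleration = 2^((31-25)/10) = 1.5157
Open time = 54 / 1.5157 = 35.63 min

35.63


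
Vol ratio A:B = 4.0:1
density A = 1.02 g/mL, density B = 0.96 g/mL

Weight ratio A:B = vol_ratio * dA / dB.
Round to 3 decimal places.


Weight ratio = 4.0 * 1.02 / 0.96
= 4.250

4.250


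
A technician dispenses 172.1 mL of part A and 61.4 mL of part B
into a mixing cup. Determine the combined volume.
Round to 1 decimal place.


Combined volume = 172.1 + 61.4
= 233.5 mL

233.5


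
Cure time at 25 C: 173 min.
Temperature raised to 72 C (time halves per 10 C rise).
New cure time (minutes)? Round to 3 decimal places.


Acceleration factor = 2^(47/10) = 25.9921
New time = 173 / 25.9921 = 6.656 min

6.656


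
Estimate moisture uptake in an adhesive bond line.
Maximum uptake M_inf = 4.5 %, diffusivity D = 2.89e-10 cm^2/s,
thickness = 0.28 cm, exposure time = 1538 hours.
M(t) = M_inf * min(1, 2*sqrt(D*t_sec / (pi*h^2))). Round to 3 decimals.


Convert time: 1538 h = 5536800 s
ratio = min(1, 2*sqrt(2.89e-10*5536800/(pi*0.28^2)))
= 0.161204
M(t) = 4.5 * 0.161204 = 0.725%

0.725


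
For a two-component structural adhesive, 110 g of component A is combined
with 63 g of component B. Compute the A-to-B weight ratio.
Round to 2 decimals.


Weight ratio A:B = 110 / 63
= 1.75

1.75


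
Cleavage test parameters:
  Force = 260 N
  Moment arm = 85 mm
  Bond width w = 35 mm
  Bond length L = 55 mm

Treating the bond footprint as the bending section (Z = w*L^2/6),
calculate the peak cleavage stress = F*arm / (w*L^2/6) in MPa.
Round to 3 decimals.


M = 260 * 85 = 22100 N*mm
Z = 35 * 55^2 / 6 = 105875 / 6 mm^3
sigma = M / Z = 6 * 22100 / 105875 = 132600 / 105875
= 1.252 MPa

1.252


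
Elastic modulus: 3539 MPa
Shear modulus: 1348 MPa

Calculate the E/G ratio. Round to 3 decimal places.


E / G = 3539 / 1348 = 2.625

2.625


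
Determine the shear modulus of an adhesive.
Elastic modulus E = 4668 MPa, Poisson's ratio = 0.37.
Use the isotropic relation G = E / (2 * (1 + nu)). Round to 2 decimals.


G = 4668 / (2*(1+0.37)) = 4668 / 2.74
= 1703.65 MPa

1703.65


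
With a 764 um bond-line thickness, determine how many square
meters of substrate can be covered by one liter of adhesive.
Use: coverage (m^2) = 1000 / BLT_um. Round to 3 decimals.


Coverage = 1000 / 764 = 1.309 m^2

1.309


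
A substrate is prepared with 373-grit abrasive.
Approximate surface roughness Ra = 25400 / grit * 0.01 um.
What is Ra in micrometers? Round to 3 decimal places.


Ra = 25400 / 373 * 0.01 = 0.681 um

0.681


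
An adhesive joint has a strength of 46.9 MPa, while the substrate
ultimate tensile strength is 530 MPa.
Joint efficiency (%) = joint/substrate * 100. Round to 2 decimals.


Efficiency = 46.9 / 530 * 100
= 8.85%

8.85


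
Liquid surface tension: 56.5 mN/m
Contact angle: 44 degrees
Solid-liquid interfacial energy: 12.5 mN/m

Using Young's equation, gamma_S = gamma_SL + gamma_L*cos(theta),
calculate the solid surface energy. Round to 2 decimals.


gamma_S = 12.5 + 56.5 * cos(44)
= 53.14 mN/m

53.14


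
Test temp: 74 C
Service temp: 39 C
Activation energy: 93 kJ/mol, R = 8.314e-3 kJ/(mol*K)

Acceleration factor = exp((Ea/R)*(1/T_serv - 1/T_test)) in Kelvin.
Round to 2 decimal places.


AF = exp((93/0.008314)*(1/312.15 - 1/347.15))
= 37.07

37.07


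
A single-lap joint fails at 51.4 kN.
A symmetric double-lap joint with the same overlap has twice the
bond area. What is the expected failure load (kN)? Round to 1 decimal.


Double-lap load = 2 * 51.4 = 102.8 kN

102.8


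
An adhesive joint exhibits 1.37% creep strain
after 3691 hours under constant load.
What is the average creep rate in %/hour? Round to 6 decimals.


Creep rate = strain / time
= 1.37 / 3691
= 0.000371 %/h

0.000371


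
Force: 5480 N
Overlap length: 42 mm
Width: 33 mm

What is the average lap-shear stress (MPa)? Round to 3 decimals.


Average shear stress = F / (overlap * width)
= 5480 / (42 * 33)
= 3.954 MPa

3.954


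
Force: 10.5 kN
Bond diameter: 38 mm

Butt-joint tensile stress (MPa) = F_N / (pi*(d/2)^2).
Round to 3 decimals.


F_N = 10.5 * 1000 = 10500.0 N
A = pi*(19.0)^2 = 1134.1149 mm^2
stress = 10500.0 / 1134.1149 = 9.258 MPa

9.258


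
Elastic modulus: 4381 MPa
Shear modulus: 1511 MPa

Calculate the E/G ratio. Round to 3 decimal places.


E / G = 4381 / 1511 = 2.899

2.899


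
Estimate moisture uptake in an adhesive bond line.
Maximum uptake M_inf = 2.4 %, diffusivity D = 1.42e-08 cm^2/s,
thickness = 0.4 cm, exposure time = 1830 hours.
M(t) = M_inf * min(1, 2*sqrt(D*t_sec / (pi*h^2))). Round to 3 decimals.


Convert time: 1830 h = 6588000 s
ratio = min(1, 2*sqrt(1.42e-08*6588000/(pi*0.4^2)))
= 0.862812
M(t) = 2.4 * 0.862812 = 2.071%

2.071


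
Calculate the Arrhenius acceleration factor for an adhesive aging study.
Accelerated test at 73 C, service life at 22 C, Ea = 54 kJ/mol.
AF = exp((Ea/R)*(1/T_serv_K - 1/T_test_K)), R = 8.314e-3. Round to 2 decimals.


T_test = 346.15 K, T_serv = 295.15 K
Ea/R = 54 / 0.008314 = 6495.07
AF = exp(6495.07 * (1/295.15 - 1/346.15))
= 25.59

25.59


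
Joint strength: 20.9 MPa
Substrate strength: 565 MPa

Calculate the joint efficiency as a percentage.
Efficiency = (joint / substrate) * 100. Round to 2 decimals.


Efficiency = (20.9 / 565) * 100 = 3.70%

3.70


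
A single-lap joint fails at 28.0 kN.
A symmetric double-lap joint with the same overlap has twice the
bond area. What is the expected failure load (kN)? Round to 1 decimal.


Double-lap load = 2 * 28.0 = 56.0 kN

56.0


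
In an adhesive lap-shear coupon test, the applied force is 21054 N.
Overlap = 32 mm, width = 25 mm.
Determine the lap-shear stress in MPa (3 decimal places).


stress = F / (overlap * width)
= 21054 / (32 * 25)
= 26.318 MPa

26.318


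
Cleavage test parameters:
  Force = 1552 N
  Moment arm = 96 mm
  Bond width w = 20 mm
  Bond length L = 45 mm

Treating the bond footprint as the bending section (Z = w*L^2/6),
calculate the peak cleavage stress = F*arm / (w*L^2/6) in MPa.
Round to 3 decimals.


M = 1552 * 96 = 148992 N*mm
Z = 20 * 45^2 / 6 = 40500 / 6 mm^3
sigma = M / Z = 6 * 148992 / 40500 = 893952 / 40500
= 22.073 MPa

22.073


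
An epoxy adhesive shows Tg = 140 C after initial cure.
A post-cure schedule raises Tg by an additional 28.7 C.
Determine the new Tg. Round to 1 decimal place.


New Tg = 140 + 28.7
= 168.7 C

168.7


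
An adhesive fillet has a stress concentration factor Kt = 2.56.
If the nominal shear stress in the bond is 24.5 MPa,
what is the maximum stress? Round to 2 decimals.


Max stress = 24.5 * 2.56 = 62.72 MPa

62.72


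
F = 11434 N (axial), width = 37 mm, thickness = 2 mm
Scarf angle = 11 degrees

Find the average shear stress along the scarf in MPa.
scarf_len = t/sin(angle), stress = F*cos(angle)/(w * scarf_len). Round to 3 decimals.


scarf_len = 2/sin(11 deg) = 10.4817
cos(11 deg) = 0.981627
stress = 11434*0.981627/(37*10.4817) = 28.941 MPa

28.941


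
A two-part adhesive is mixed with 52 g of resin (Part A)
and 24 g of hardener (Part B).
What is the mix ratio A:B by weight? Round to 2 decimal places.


Mix ratio = mass_A / mass_B
= 52 / 24
= 2.17

2.17


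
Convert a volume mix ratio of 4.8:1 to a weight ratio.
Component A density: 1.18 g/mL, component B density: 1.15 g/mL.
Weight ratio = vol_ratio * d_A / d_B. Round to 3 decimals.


= 4.8 * 1.18 / 1.15 = 4.925

4.925


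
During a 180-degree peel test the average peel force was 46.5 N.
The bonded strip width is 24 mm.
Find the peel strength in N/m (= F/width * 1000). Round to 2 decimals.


Peel strength = F/width * 1000
= 46.5 / 24 * 1000
= 1937.50 N/m

1937.50


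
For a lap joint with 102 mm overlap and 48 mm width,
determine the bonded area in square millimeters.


Area = 102 * 48 = 4896 mm^2

4896


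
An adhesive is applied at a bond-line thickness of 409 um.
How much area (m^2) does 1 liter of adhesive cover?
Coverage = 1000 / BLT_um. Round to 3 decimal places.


Coverage = 1000 / 409 = 2.445 m^2

2.445


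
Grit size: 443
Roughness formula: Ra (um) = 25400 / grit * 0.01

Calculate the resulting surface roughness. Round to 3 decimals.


Ra = 25400 / 443 * 0.01
= 0.573 um

0.573


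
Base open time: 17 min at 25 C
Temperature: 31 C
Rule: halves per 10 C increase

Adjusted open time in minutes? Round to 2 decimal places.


Acceleration = 2^((31-25)/10) = 1.5157
Open time = 17 / 1.5157 = 11.22 min

11.22


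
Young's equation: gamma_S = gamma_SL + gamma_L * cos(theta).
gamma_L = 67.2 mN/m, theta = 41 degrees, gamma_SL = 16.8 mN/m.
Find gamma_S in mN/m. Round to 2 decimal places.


cos(41 deg) = 0.754710
gamma_S = 16.8 + 67.2 * 0.754710
= 67.52 mN/m

67.52


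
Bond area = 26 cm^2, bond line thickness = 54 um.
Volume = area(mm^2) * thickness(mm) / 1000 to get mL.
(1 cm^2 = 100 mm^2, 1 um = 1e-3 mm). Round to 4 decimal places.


area_mm2 = 26 * 100 = 2600
blt_mm = 54 * 1e-3 = 0.054
vol_mm3 = 2600 * 0.054 = 140.4
vol_mL = 140.4 / 1000 = 0.1404 mL

0.1404


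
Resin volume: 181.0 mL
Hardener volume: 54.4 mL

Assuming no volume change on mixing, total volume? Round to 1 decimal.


V_total = 181.0 + 54.4 = 235.4 mL

235.4


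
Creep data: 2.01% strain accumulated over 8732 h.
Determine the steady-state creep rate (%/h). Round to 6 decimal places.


Rate = 2.01 / 8732 = 0.000230 %/h

0.000230


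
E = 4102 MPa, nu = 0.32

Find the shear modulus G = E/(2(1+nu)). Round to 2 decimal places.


G = 4102 / (2 * 1.32)
= 1553.79 MPa

1553.79


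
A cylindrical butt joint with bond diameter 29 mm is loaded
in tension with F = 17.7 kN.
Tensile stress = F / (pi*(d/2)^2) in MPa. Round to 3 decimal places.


Area = pi * (29/2)^2 = 660.5199 mm^2
Stress = 17.7*1000 / 660.5199
= 26.797 MPa

26.797


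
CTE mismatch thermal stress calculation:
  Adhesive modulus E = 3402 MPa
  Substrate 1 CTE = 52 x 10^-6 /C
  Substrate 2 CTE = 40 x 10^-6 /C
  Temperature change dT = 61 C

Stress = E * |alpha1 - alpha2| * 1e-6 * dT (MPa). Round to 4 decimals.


delta_alpha = |52 - 40| = 12 x 10^-6/C
Stress = 3402 * 12e-6 * 61
= 2.4903 MPa

2.4903


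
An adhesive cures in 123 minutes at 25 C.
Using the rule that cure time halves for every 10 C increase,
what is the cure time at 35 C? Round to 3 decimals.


Factor = 2^((35 - 25) / 10) = 2.0000
Cure time = 123 / 2.0000
= 61.500 minutes

61.500


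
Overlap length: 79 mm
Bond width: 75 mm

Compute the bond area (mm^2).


Bond area = 79 * 75 = 5925 mm^2

5925


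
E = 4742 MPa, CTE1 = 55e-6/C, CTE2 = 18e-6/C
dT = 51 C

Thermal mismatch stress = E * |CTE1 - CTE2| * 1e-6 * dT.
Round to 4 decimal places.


= 4742 * 37e-6 * 51
= 8.9482 MPa

8.9482


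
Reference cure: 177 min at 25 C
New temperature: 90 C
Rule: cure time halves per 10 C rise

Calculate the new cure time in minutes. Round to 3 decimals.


factor = 2^((90-25)/10) = 90.5097
t_new = 177 / 90.5097 = 1.956 min

1.956


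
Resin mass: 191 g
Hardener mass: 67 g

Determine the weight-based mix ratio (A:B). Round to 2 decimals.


Ratio = 191 / 67 = 2.85

2.85


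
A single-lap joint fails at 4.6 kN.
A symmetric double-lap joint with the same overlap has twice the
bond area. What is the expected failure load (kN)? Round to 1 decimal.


Double-lap load = 2 * 4.6 = 9.2 kN

9.2


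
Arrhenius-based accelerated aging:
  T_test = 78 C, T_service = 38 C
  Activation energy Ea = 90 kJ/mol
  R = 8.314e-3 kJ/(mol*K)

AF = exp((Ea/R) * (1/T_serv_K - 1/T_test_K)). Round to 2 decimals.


T_test_K = 351.15, T_serv_K = 311.15
AF = exp((90/8.314e-3) * (1/311.15 - 1/351.15))
= 52.62

52.62


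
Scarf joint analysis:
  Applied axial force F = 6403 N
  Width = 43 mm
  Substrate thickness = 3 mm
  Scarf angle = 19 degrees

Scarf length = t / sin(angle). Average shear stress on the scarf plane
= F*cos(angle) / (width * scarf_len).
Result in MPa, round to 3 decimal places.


Scarf length = 3 / sin(19 deg) = 9.2147 mm
cos(19 deg) = 0.945519
Shear = 6403 * 0.945519 / (43 * 9.2147)
= 15.279 MPa

15.279


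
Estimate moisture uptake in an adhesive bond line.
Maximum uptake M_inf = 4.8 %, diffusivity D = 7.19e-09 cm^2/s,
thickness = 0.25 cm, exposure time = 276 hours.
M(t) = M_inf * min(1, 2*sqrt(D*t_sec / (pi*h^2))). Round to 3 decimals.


Convert time: 276 h = 993600 s
ratio = min(1, 2*sqrt(7.19e-09*993600/(pi*0.25^2)))
= 0.381492
M(t) = 4.8 * 0.381492 = 1.831%

1.831
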